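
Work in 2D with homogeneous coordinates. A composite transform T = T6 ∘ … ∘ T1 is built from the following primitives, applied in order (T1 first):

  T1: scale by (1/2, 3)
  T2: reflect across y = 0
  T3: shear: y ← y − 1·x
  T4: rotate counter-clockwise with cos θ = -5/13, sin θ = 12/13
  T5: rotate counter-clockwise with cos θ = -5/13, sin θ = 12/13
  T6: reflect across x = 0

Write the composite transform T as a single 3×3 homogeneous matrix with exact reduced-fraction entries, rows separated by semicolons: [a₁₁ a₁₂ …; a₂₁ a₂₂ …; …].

T = [239/338 360/169 0; -1/338 357/169 0; 0 0 1]

T1 = [1/2 0 0; 0 3 0; 0 0 1]
T2·T1 = [1/2 0 0; 0 -3 0; 0 0 1]
T3·…·T1 = [1/2 0 0; -1/2 -3 0; 0 0 1]
T4·…·T1 = [7/26 36/13 0; 17/26 15/13 0; 0 0 1]
T5·…·T1 = [-239/338 -360/169 0; -1/338 357/169 0; 0 0 1]
T6·…·T1 = [239/338 360/169 0; -1/338 357/169 0; 0 0 1]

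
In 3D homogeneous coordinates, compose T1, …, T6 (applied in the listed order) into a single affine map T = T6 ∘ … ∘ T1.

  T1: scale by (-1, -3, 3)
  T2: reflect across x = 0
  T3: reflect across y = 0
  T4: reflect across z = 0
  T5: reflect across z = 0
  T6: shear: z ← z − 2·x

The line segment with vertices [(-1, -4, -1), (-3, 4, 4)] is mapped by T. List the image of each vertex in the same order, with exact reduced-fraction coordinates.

T1 scale by (-1, -3, 3): (-1, -4, -1) → (1, 12, -3); (-3, 4, 4) → (3, -12, 12)
T2 reflect across x = 0: (1, 12, -3) → (-1, 12, -3); (3, -12, 12) → (-3, -12, 12)
T3 reflect across y = 0: (-1, 12, -3) → (-1, -12, -3); (-3, -12, 12) → (-3, 12, 12)
T4 reflect across z = 0: (-1, -12, -3) → (-1, -12, 3); (-3, 12, 12) → (-3, 12, -12)
T5 reflect across z = 0: (-1, -12, 3) → (-1, -12, -3); (-3, 12, -12) → (-3, 12, 12)
T6 shear: z ← z − 2·x: (-1, -12, -3) → (-1, -12, -1); (-3, 12, 12) → (-3, 12, 18)

image vertices: (-1, -12, -1), (-3, 12, 18)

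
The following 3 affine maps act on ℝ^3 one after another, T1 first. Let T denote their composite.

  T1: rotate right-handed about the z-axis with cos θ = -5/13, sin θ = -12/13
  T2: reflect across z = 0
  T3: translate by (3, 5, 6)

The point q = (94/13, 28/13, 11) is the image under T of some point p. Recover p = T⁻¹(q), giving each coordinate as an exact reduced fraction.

T1 = [-5/13 12/13 0 0; -12/13 -5/13 0 0; 0 0 1 0; 0 0 0 1]
T2·T1 = [-5/13 12/13 0 0; -12/13 -5/13 0 0; 0 0 -1 0; 0 0 0 1]
T3·…·T1 = [-5/13 12/13 0 3; -12/13 -5/13 0 5; 0 0 -1 6; 0 0 0 1]
det M = -1; M⁻¹ = [-5/13 -12/13 0 75/13; 12/13 -5/13 0 -11/13; 0 0 -1 6; 0 0 0 1]
M⁻¹ · (94/13, 28/13, 11)ᵀ = (1, 5, -5)ᵀ

p = (1, 5, -5)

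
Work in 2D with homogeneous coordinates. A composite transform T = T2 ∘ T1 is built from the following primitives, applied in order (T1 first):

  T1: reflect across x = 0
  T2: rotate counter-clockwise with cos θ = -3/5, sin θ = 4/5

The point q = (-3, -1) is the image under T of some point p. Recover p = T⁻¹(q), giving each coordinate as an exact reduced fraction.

p = (-1, 3)

T1 = [-1 0 0; 0 1 0; 0 0 1]
T2·T1 = [3/5 -4/5 0; -4/5 -3/5 0; 0 0 1]
det M = -1; M⁻¹ = [3/5 -4/5 0; -4/5 -3/5 0; 0 0 1]
M⁻¹ · (-3, -1)ᵀ = (-1, 3)ᵀ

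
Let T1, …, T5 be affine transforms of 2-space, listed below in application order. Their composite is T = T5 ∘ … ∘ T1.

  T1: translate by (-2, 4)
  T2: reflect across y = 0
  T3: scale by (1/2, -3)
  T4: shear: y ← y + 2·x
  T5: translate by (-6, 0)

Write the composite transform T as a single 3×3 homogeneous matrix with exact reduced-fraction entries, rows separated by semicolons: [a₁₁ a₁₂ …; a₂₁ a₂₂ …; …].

T1 = [1 0 -2; 0 1 4; 0 0 1]
T2·T1 = [1 0 -2; 0 -1 -4; 0 0 1]
T3·…·T1 = [1/2 0 -1; 0 3 12; 0 0 1]
T4·…·T1 = [1/2 0 -1; 1 3 10; 0 0 1]
T5·…·T1 = [1/2 0 -7; 1 3 10; 0 0 1]

T = [1/2 0 -7; 1 3 10; 0 0 1]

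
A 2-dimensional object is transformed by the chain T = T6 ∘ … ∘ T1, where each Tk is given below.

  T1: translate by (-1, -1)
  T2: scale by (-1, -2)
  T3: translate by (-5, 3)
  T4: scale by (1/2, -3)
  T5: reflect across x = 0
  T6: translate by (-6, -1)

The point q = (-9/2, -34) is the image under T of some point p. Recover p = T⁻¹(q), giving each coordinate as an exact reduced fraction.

T1 = [1 0 -1; 0 1 -1; 0 0 1]
T2·T1 = [-1 0 1; 0 -2 2; 0 0 1]
T3·…·T1 = [-1 0 -4; 0 -2 5; 0 0 1]
T4·…·T1 = [-1/2 0 -2; 0 6 -15; 0 0 1]
T5·…·T1 = [1/2 0 2; 0 6 -15; 0 0 1]
T6·…·T1 = [1/2 0 -4; 0 6 -16; 0 0 1]
det M = 3; M⁻¹ = [2 0 8; 0 1/6 8/3; 0 0 1]
M⁻¹ · (-9/2, -34)ᵀ = (-1, -3)ᵀ

p = (-1, -3)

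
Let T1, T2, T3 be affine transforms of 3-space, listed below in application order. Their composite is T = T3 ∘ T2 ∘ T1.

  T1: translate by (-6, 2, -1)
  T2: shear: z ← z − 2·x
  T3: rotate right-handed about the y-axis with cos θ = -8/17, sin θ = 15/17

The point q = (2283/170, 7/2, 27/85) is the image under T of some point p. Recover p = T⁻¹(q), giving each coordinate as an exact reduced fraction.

T1 = [1 0 0 -6; 0 1 0 2; 0 0 1 -1; 0 0 0 1]
T2·T1 = [1 0 0 -6; 0 1 0 2; -2 0 1 11; 0 0 0 1]
T3·…·T1 = [-38/17 0 15/17 213/17; 0 1 0 2; 1/17 0 -8/17 2/17; 0 0 0 1]
det M = 1; M⁻¹ = [-8/17 0 -15/17 6; 0 1 0 -2; -1/17 0 -38/17 1; 0 0 0 1]
M⁻¹ · (2283/170, 7/2, 27/85)ᵀ = (-3/5, 3/2, -1/2)ᵀ

p = (-3/5, 3/2, -1/2)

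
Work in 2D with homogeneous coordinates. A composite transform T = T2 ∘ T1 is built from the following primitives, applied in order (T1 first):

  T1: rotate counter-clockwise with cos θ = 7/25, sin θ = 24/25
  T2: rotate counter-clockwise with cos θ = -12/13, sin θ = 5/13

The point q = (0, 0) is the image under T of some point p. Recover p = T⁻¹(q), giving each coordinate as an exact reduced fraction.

T1 = [7/25 -24/25 0; 24/25 7/25 0; 0 0 1]
T2·T1 = [-204/325 253/325 0; -253/325 -204/325 0; 0 0 1]
det M = 1; M⁻¹ = [-204/325 -253/325 0; 253/325 -204/325 0; 0 0 1]
M⁻¹ · (0, 0)ᵀ = (0, 0)ᵀ

p = (0, 0)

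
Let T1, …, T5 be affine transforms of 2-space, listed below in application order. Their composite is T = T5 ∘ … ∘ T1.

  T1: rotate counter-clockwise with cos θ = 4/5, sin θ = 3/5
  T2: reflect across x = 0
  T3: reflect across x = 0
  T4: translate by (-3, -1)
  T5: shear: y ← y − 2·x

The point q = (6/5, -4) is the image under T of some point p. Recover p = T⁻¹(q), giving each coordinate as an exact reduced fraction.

T1 = [4/5 -3/5 0; 3/5 4/5 0; 0 0 1]
T2·T1 = [-4/5 3/5 0; 3/5 4/5 0; 0 0 1]
T3·…·T1 = [4/5 -3/5 0; 3/5 4/5 0; 0 0 1]
T4·…·T1 = [4/5 -3/5 -3; 3/5 4/5 -1; 0 0 1]
T5·…·T1 = [4/5 -3/5 -3; -1 2 5; 0 0 1]
det M = 1; M⁻¹ = [2 3/5 3; 1 4/5 -1; 0 0 1]
M⁻¹ · (6/5, -4)ᵀ = (3, -3)ᵀ

p = (3, -3)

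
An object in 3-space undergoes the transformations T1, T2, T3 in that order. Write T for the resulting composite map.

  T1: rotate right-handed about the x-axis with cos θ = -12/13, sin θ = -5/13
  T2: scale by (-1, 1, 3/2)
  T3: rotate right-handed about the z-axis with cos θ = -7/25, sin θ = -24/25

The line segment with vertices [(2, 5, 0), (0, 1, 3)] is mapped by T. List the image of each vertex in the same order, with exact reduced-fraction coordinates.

T1 rotate right-handed about the x-axis with cos θ = -12/13, sin θ = -5/13: (2, 5, 0) → (2, -60/13, -25/13); (0, 1, 3) → (0, 3/13, -41/13)
T2 scale by (-1, 1, 3/2): (2, -60/13, -25/13) → (-2, -60/13, -75/26); (0, 3/13, -41/13) → (0, 3/13, -123/26)
T3 rotate right-handed about the z-axis with cos θ = -7/25, sin θ = -24/25: (-2, -60/13, -75/26) → (-1258/325, 1044/325, -75/26); (0, 3/13, -123/26) → (72/325, -21/325, -123/26)

image vertices: (-1258/325, 1044/325, -75/26), (72/325, -21/325, -123/26)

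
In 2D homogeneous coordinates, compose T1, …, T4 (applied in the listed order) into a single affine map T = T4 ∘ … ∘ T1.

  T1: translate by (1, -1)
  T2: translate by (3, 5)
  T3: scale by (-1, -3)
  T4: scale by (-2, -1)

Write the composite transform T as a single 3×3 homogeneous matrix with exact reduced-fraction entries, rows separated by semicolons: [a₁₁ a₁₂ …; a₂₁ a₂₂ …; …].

T1 = [1 0 1; 0 1 -1; 0 0 1]
T2·T1 = [1 0 4; 0 1 4; 0 0 1]
T3·…·T1 = [-1 0 -4; 0 -3 -12; 0 0 1]
T4·…·T1 = [2 0 8; 0 3 12; 0 0 1]

T = [2 0 8; 0 3 12; 0 0 1]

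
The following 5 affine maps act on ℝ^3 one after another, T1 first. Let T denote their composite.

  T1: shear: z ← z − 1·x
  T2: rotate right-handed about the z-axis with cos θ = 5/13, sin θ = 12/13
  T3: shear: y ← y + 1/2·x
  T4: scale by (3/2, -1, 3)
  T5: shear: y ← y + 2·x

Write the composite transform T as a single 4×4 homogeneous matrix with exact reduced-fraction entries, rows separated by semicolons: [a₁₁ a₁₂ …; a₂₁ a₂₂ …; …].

T = [15/26 -18/13 0 0; 1/26 -35/13 0 0; -3 0 3 0; 0 0 0 1]

T1 = [1 0 0 0; 0 1 0 0; -1 0 1 0; 0 0 0 1]
T2·T1 = [5/13 -12/13 0 0; 12/13 5/13 0 0; -1 0 1 0; 0 0 0 1]
T3·…·T1 = [5/13 -12/13 0 0; 29/26 -1/13 0 0; -1 0 1 0; 0 0 0 1]
T4·…·T1 = [15/26 -18/13 0 0; -29/26 1/13 0 0; -3 0 3 0; 0 0 0 1]
T5·…·T1 = [15/26 -18/13 0 0; 1/26 -35/13 0 0; -3 0 3 0; 0 0 0 1]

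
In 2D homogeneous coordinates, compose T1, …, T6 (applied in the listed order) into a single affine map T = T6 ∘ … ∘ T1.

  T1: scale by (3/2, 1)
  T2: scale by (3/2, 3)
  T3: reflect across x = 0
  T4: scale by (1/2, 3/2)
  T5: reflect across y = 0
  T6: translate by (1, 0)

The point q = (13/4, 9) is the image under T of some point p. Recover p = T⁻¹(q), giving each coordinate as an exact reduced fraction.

p = (-2, -2)

T1 = [3/2 0 0; 0 1 0; 0 0 1]
T2·T1 = [9/4 0 0; 0 3 0; 0 0 1]
T3·…·T1 = [-9/4 0 0; 0 3 0; 0 0 1]
T4·…·T1 = [-9/8 0 0; 0 9/2 0; 0 0 1]
T5·…·T1 = [-9/8 0 0; 0 -9/2 0; 0 0 1]
T6·…·T1 = [-9/8 0 1; 0 -9/2 0; 0 0 1]
det M = 81/16; M⁻¹ = [-8/9 0 8/9; 0 -2/9 0; 0 0 1]
M⁻¹ · (13/4, 9)ᵀ = (-2, -2)ᵀ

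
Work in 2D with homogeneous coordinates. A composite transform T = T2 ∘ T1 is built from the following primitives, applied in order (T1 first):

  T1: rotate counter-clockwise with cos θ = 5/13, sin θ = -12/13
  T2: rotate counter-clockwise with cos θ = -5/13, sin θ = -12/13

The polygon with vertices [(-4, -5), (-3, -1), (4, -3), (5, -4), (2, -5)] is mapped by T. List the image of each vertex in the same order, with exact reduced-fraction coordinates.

T1 rotate counter-clockwise with cos θ = 5/13, sin θ = -12/13: (-4, -5) → (-80/13, 23/13); (-3, -1) → (-27/13, 31/13); (4, -3) → (-16/13, -63/13); (5, -4) → (-23/13, -80/13); (2, -5) → (-50/13, -49/13)
T2 rotate counter-clockwise with cos θ = -5/13, sin θ = -12/13: (-80/13, 23/13) → (4, 5); (-27/13, 31/13) → (3, 1); (-16/13, -63/13) → (-4, 3); (-23/13, -80/13) → (-5, 4); (-50/13, -49/13) → (-2, 5)

image vertices: (4, 5), (3, 1), (-4, 3), (-5, 4), (-2, 5)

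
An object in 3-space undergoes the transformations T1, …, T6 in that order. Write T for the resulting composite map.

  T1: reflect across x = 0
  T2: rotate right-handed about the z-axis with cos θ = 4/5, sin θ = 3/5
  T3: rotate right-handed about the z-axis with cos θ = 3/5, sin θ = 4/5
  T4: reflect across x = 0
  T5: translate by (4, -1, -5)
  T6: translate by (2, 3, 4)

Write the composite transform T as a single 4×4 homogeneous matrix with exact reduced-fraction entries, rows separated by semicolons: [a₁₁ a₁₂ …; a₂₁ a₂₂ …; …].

T = [0 1 0 6; -1 0 0 2; 0 0 1 -1; 0 0 0 1]

T1 = [-1 0 0 0; 0 1 0 0; 0 0 1 0; 0 0 0 1]
T2·T1 = [-4/5 -3/5 0 0; -3/5 4/5 0 0; 0 0 1 0; 0 0 0 1]
T3·…·T1 = [0 -1 0 0; -1 0 0 0; 0 0 1 0; 0 0 0 1]
T4·…·T1 = [0 1 0 0; -1 0 0 0; 0 0 1 0; 0 0 0 1]
T5·…·T1 = [0 1 0 4; -1 0 0 -1; 0 0 1 -5; 0 0 0 1]
T6·…·T1 = [0 1 0 6; -1 0 0 2; 0 0 1 -1; 0 0 0 1]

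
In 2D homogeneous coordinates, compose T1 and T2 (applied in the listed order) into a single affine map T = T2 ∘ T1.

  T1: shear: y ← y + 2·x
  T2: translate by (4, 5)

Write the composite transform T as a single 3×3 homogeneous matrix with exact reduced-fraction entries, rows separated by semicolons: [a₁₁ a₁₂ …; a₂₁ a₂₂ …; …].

T = [1 0 4; 2 1 5; 0 0 1]

T1 = [1 0 0; 2 1 0; 0 0 1]
T2·T1 = [1 0 4; 2 1 5; 0 0 1]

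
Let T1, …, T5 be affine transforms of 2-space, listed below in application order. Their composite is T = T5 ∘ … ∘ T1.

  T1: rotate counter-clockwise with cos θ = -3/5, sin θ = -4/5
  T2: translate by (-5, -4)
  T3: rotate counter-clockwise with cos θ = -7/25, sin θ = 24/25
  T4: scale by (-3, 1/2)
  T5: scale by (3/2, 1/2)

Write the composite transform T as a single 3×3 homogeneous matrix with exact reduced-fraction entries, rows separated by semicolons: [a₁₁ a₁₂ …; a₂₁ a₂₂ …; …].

T1 = [-3/5 4/5 0; -4/5 -3/5 0; 0 0 1]
T2·T1 = [-3/5 4/5 -5; -4/5 -3/5 -4; 0 0 1]
T3·…·T1 = [117/125 44/125 131/25; -44/125 117/125 -92/25; 0 0 1]
T4·…·T1 = [-351/125 -132/125 -393/25; -22/125 117/250 -46/25; 0 0 1]
T5·…·T1 = [-1053/250 -198/125 -1179/50; -11/125 117/500 -23/25; 0 0 1]

T = [-1053/250 -198/125 -1179/50; -11/125 117/500 -23/25; 0 0 1]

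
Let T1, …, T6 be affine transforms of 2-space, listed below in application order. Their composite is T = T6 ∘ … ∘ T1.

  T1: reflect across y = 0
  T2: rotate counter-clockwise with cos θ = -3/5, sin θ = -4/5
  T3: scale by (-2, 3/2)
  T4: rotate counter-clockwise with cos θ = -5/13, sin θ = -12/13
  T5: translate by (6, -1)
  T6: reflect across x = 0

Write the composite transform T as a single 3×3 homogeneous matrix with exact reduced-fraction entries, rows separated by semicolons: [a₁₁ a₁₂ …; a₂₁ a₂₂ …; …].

T = [102/65 -14/65 -6; -42/65 -237/130 -1; 0 0 1]

T1 = [1 0 0; 0 -1 0; 0 0 1]
T2·T1 = [-3/5 -4/5 0; -4/5 3/5 0; 0 0 1]
T3·…·T1 = [6/5 8/5 0; -6/5 9/10 0; 0 0 1]
T4·…·T1 = [-102/65 14/65 0; -42/65 -237/130 0; 0 0 1]
T5·…·T1 = [-102/65 14/65 6; -42/65 -237/130 -1; 0 0 1]
T6·…·T1 = [102/65 -14/65 -6; -42/65 -237/130 -1; 0 0 1]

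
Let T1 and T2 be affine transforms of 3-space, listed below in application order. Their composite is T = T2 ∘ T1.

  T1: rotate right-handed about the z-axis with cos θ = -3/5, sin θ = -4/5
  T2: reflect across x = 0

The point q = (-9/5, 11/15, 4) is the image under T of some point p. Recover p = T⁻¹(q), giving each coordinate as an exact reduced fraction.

p = (-5/3, 1, 4)

T1 = [-3/5 4/5 0 0; -4/5 -3/5 0 0; 0 0 1 0; 0 0 0 1]
T2·T1 = [3/5 -4/5 0 0; -4/5 -3/5 0 0; 0 0 1 0; 0 0 0 1]
det M = -1; M⁻¹ = [3/5 -4/5 0 0; -4/5 -3/5 0 0; 0 0 1 0; 0 0 0 1]
M⁻¹ · (-9/5, 11/15, 4)ᵀ = (-5/3, 1, 4)ᵀ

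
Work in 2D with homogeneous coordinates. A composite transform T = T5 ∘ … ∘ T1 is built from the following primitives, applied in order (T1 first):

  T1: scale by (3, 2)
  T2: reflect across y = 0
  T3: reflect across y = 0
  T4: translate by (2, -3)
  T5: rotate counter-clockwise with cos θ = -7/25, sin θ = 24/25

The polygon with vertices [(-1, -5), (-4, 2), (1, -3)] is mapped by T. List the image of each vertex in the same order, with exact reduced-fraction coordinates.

image vertices: (319/25, 67/25), (46/25, -247/25), (181/25, 183/25)

T1 scale by (3, 2): (-1, -5) → (-3, -10); (-4, 2) → (-12, 4); (1, -3) → (3, -6)
T2 reflect across y = 0: (-3, -10) → (-3, 10); (-12, 4) → (-12, -4); (3, -6) → (3, 6)
T3 reflect across y = 0: (-3, 10) → (-3, -10); (-12, -4) → (-12, 4); (3, 6) → (3, -6)
T4 translate by (2, -3): (-3, -10) → (-1, -13); (-12, 4) → (-10, 1); (3, -6) → (5, -9)
T5 rotate counter-clockwise with cos θ = -7/25, sin θ = 24/25: (-1, -13) → (319/25, 67/25); (-10, 1) → (46/25, -247/25); (5, -9) → (181/25, 183/25)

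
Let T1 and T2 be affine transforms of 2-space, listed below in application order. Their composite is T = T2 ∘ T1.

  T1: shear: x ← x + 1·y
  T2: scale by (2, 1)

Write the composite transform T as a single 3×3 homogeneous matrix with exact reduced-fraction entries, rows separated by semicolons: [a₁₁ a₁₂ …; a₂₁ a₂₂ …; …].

T1 = [1 1 0; 0 1 0; 0 0 1]
T2·T1 = [2 2 0; 0 1 0; 0 0 1]

T = [2 2 0; 0 1 0; 0 0 1]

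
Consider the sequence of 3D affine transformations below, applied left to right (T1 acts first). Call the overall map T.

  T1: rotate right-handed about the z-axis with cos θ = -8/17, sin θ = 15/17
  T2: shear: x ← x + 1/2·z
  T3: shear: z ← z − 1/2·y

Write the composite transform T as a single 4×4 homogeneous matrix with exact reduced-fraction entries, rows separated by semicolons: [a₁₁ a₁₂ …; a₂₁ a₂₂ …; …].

T = [-8/17 -15/17 1/2 0; 15/17 -8/17 0 0; -15/34 4/17 1 0; 0 0 0 1]

T1 = [-8/17 -15/17 0 0; 15/17 -8/17 0 0; 0 0 1 0; 0 0 0 1]
T2·T1 = [-8/17 -15/17 1/2 0; 15/17 -8/17 0 0; 0 0 1 0; 0 0 0 1]
T3·…·T1 = [-8/17 -15/17 1/2 0; 15/17 -8/17 0 0; -15/34 4/17 1 0; 0 0 0 1]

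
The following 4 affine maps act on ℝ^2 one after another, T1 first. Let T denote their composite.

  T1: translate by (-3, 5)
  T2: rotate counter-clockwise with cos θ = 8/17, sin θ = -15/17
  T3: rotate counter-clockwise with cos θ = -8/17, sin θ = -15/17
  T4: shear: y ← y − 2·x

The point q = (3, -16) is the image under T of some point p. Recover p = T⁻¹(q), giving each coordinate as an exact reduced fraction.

p = (0, 5)

T1 = [1 0 -3; 0 1 5; 0 0 1]
T2·T1 = [8/17 15/17 3; -15/17 8/17 5; 0 0 1]
T3·…·T1 = [-1 0 3; 0 -1 -5; 0 0 1]
T4·…·T1 = [-1 0 3; 2 -1 -11; 0 0 1]
det M = 1; M⁻¹ = [-1 0 3; -2 -1 -5; 0 0 1]
M⁻¹ · (3, -16)ᵀ = (0, 5)ᵀ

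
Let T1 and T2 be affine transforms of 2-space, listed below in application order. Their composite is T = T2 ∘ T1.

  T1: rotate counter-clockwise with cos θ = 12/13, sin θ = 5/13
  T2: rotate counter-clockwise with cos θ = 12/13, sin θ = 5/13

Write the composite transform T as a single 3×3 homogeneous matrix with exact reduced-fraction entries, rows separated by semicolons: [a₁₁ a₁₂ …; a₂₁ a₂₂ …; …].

T = [119/169 -120/169 0; 120/169 119/169 0; 0 0 1]

T1 = [12/13 -5/13 0; 5/13 12/13 0; 0 0 1]
T2·T1 = [119/169 -120/169 0; 120/169 119/169 0; 0 0 1]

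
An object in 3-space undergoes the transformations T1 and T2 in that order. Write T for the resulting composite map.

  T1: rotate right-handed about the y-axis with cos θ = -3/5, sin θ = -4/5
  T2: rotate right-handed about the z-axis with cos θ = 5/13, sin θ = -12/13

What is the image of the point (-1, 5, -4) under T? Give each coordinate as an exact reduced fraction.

T(p) = (79/13, -103/65, 8/5)

T1 rotate right-handed about the y-axis with cos θ = -3/5, sin θ = -4/5: (-1, 5, -4) → (19/5, 5, 8/5)
T2 rotate right-handed about the z-axis with cos θ = 5/13, sin θ = -12/13: (19/5, 5, 8/5) → (79/13, -103/65, 8/5)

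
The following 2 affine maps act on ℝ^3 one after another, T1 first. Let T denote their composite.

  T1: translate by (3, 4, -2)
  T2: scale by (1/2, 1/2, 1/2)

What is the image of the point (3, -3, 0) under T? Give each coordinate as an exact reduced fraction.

T1 translate by (3, 4, -2): (3, -3, 0) → (6, 1, -2)
T2 scale by (1/2, 1/2, 1/2): (6, 1, -2) → (3, 1/2, -1)

T(p) = (3, 1/2, -1)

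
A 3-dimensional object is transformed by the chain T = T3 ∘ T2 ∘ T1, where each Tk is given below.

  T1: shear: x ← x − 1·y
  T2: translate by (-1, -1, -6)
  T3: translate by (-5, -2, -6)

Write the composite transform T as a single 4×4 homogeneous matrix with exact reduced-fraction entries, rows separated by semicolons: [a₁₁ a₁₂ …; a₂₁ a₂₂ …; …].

T1 = [1 -1 0 0; 0 1 0 0; 0 0 1 0; 0 0 0 1]
T2·T1 = [1 -1 0 -1; 0 1 0 -1; 0 0 1 -6; 0 0 0 1]
T3·…·T1 = [1 -1 0 -6; 0 1 0 -3; 0 0 1 -12; 0 0 0 1]

T = [1 -1 0 -6; 0 1 0 -3; 0 0 1 -12; 0 0 0 1]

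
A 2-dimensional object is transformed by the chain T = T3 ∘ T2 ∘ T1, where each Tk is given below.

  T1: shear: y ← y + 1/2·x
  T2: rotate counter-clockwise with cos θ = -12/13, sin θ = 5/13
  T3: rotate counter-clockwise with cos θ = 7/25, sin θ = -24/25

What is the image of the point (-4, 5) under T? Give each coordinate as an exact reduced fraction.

T1 shear: y ← y + 1/2·x: (-4, 5) → (-4, 3)
T2 rotate counter-clockwise with cos θ = -12/13, sin θ = 5/13: (-4, 3) → (33/13, -56/13)
T3 rotate counter-clockwise with cos θ = 7/25, sin θ = -24/25: (33/13, -56/13) → (-1113/325, -1184/325)

T(p) = (-1113/325, -1184/325)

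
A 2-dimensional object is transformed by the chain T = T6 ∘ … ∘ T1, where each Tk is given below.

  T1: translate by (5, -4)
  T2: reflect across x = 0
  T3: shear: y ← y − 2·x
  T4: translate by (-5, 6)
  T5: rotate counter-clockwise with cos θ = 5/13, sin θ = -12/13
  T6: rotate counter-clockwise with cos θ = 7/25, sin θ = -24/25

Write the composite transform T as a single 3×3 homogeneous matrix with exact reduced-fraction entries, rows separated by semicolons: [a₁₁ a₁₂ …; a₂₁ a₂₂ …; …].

T = [661/325 204/325 4978/325; -302/325 -253/325 -996/325; 0 0 1]

T1 = [1 0 5; 0 1 -4; 0 0 1]
T2·T1 = [-1 0 -5; 0 1 -4; 0 0 1]
T3·…·T1 = [-1 0 -5; 2 1 6; 0 0 1]
T4·…·T1 = [-1 0 -10; 2 1 12; 0 0 1]
T5·…·T1 = [19/13 12/13 94/13; 22/13 5/13 180/13; 0 0 1]
T6·…·T1 = [661/325 204/325 4978/325; -302/325 -253/325 -996/325; 0 0 1]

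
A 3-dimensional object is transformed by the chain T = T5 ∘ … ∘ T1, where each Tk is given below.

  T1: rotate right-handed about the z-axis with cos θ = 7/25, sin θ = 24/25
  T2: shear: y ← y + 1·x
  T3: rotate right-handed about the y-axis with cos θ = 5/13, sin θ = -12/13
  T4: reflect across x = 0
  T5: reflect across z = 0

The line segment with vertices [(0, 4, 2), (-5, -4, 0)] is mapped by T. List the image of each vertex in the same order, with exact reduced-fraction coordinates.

image vertices: (216/65, -68/25, 902/325), (-61/65, -87/25, -732/325)

T1 rotate right-handed about the z-axis with cos θ = 7/25, sin θ = 24/25: (0, 4, 2) → (-96/25, 28/25, 2); (-5, -4, 0) → (61/25, -148/25, 0)
T2 shear: y ← y + 1·x: (-96/25, 28/25, 2) → (-96/25, -68/25, 2); (61/25, -148/25, 0) → (61/25, -87/25, 0)
T3 rotate right-handed about the y-axis with cos θ = 5/13, sin θ = -12/13: (-96/25, -68/25, 2) → (-216/65, -68/25, -902/325); (61/25, -87/25, 0) → (61/65, -87/25, 732/325)
T4 reflect across x = 0: (-216/65, -68/25, -902/325) → (216/65, -68/25, -902/325); (61/65, -87/25, 732/325) → (-61/65, -87/25, 732/325)
T5 reflect across z = 0: (216/65, -68/25, -902/325) → (216/65, -68/25, 902/325); (-61/65, -87/25, 732/325) → (-61/65, -87/25, -732/325)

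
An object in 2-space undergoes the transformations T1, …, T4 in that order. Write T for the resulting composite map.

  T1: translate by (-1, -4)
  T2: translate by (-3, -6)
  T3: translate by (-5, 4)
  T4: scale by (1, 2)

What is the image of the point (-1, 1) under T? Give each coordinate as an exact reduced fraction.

T(p) = (-10, -10)

T1 translate by (-1, -4): (-1, 1) → (-2, -3)
T2 translate by (-3, -6): (-2, -3) → (-5, -9)
T3 translate by (-5, 4): (-5, -9) → (-10, -5)
T4 scale by (1, 2): (-10, -5) → (-10, -10)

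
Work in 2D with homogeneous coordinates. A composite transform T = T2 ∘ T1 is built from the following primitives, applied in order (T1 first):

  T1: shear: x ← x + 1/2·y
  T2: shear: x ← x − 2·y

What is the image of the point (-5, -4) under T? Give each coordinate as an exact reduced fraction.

T(p) = (1, -4)

T1 shear: x ← x + 1/2·y: (-5, -4) → (-7, -4)
T2 shear: x ← x − 2·y: (-7, -4) → (1, -4)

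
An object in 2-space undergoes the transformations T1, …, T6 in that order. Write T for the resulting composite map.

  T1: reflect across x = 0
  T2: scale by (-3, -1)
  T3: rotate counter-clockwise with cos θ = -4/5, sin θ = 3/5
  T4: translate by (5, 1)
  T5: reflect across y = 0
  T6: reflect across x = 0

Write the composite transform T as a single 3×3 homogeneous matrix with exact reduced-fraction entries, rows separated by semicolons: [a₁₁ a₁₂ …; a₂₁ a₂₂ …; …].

T1 = [-1 0 0; 0 1 0; 0 0 1]
T2·T1 = [3 0 0; 0 -1 0; 0 0 1]
T3·…·T1 = [-12/5 3/5 0; 9/5 4/5 0; 0 0 1]
T4·…·T1 = [-12/5 3/5 5; 9/5 4/5 1; 0 0 1]
T5·…·T1 = [-12/5 3/5 5; -9/5 -4/5 -1; 0 0 1]
T6·…·T1 = [12/5 -3/5 -5; -9/5 -4/5 -1; 0 0 1]

T = [12/5 -3/5 -5; -9/5 -4/5 -1; 0 0 1]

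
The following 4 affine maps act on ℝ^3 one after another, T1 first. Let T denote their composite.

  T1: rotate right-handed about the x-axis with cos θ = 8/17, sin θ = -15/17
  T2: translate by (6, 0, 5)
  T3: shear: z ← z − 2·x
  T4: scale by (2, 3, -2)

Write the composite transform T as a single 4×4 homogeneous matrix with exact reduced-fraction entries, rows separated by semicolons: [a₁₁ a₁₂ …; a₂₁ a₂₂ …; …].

T1 = [1 0 0 0; 0 8/17 15/17 0; 0 -15/17 8/17 0; 0 0 0 1]
T2·T1 = [1 0 0 6; 0 8/17 15/17 0; 0 -15/17 8/17 5; 0 0 0 1]
T3·…·T1 = [1 0 0 6; 0 8/17 15/17 0; -2 -15/17 8/17 -7; 0 0 0 1]
T4·…·T1 = [2 0 0 12; 0 24/17 45/17 0; 4 30/17 -16/17 14; 0 0 0 1]

T = [2 0 0 12; 0 24/17 45/17 0; 4 30/17 -16/17 14; 0 0 0 1]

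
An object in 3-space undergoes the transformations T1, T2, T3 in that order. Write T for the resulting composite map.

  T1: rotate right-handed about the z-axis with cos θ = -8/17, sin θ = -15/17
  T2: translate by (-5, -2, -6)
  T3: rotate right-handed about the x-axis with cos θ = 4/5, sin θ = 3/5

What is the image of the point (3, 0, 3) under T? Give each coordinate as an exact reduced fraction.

T(p) = (-109/17, -163/85, -441/85)

T1 rotate right-handed about the z-axis with cos θ = -8/17, sin θ = -15/17: (3, 0, 3) → (-24/17, -45/17, 3)
T2 translate by (-5, -2, -6): (-24/17, -45/17, 3) → (-109/17, -79/17, -3)
T3 rotate right-handed about the x-axis with cos θ = 4/5, sin θ = 3/5: (-109/17, -79/17, -3) → (-109/17, -163/85, -441/85)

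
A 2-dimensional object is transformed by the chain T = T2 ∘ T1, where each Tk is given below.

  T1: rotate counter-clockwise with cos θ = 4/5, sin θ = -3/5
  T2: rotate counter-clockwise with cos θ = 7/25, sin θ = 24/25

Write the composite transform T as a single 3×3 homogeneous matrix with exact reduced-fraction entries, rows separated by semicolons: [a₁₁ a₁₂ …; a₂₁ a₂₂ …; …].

T = [4/5 -3/5 0; 3/5 4/5 0; 0 0 1]

T1 = [4/5 3/5 0; -3/5 4/5 0; 0 0 1]
T2·T1 = [4/5 -3/5 0; 3/5 4/5 0; 0 0 1]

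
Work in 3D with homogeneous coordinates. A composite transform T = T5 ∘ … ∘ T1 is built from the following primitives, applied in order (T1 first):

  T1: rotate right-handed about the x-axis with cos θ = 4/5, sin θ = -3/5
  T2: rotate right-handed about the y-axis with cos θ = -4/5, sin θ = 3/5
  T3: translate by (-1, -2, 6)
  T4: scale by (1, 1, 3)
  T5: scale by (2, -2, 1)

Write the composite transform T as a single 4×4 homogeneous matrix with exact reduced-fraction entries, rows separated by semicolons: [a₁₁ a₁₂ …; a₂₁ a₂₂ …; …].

T = [-8/5 -18/25 24/25 -2; 0 -8/5 -6/5 4; -9/5 36/25 -48/25 18; 0 0 0 1]

T1 = [1 0 0 0; 0 4/5 3/5 0; 0 -3/5 4/5 0; 0 0 0 1]
T2·T1 = [-4/5 -9/25 12/25 0; 0 4/5 3/5 0; -3/5 12/25 -16/25 0; 0 0 0 1]
T3·…·T1 = [-4/5 -9/25 12/25 -1; 0 4/5 3/5 -2; -3/5 12/25 -16/25 6; 0 0 0 1]
T4·…·T1 = [-4/5 -9/25 12/25 -1; 0 4/5 3/5 -2; -9/5 36/25 -48/25 18; 0 0 0 1]
T5·…·T1 = [-8/5 -18/25 24/25 -2; 0 -8/5 -6/5 4; -9/5 36/25 -48/25 18; 0 0 0 1]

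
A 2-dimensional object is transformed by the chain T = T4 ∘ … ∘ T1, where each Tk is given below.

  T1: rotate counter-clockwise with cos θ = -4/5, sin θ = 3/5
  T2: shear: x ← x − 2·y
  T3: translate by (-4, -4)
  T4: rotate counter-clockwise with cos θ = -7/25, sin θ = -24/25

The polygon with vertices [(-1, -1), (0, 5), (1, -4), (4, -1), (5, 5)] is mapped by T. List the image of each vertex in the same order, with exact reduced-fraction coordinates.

image vertices: (-351/125, 493/125), (-199/25, 32/25), (326/125, 1207/125), (359/125, 1588/125), (-57/25, 251/25)

T1 rotate counter-clockwise with cos θ = -4/5, sin θ = 3/5: (-1, -1) → (7/5, 1/5); (0, 5) → (-3, -4); (1, -4) → (8/5, 19/5); (4, -1) → (-13/5, 16/5); (5, 5) → (-7, -1)
T2 shear: x ← x − 2·y: (7/5, 1/5) → (1, 1/5); (-3, -4) → (5, -4); (8/5, 19/5) → (-6, 19/5); (-13/5, 16/5) → (-9, 16/5); (-7, -1) → (-5, -1)
T3 translate by (-4, -4): (1, 1/5) → (-3, -19/5); (5, -4) → (1, -8); (-6, 19/5) → (-10, -1/5); (-9, 16/5) → (-13, -4/5); (-5, -1) → (-9, -5)
T4 rotate counter-clockwise with cos θ = -7/25, sin θ = -24/25: (-3, -19/5) → (-351/125, 493/125); (1, -8) → (-199/25, 32/25); (-10, -1/5) → (326/125, 1207/125); (-13, -4/5) → (359/125, 1588/125); (-9, -5) → (-57/25, 251/25)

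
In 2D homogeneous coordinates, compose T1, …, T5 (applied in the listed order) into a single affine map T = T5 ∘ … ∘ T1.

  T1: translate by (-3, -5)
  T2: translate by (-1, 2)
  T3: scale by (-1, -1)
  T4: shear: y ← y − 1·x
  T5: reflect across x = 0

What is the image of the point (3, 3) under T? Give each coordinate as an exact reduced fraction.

T(p) = (-1, -1)

T1 translate by (-3, -5): (3, 3) → (0, -2)
T2 translate by (-1, 2): (0, -2) → (-1, 0)
T3 scale by (-1, -1): (-1, 0) → (1, 0)
T4 shear: y ← y − 1·x: (1, 0) → (1, -1)
T5 reflect across x = 0: (1, -1) → (-1, -1)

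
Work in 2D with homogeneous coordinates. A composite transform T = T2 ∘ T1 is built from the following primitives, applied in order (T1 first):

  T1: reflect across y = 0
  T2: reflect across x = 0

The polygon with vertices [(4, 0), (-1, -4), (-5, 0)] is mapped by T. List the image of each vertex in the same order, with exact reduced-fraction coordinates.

T1 reflect across y = 0: (4, 0) → (4, 0); (-1, -4) → (-1, 4); (-5, 0) → (-5, 0)
T2 reflect across x = 0: (4, 0) → (-4, 0); (-1, 4) → (1, 4); (-5, 0) → (5, 0)

image vertices: (-4, 0), (1, 4), (5, 0)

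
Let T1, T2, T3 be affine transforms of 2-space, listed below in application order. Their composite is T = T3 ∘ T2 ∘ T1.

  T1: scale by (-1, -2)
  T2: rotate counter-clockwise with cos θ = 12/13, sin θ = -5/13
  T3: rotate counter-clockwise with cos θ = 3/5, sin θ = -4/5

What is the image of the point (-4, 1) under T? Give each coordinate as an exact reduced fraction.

T(p) = (-62/65, -284/65)

T1 scale by (-1, -2): (-4, 1) → (4, -2)
T2 rotate counter-clockwise with cos θ = 12/13, sin θ = -5/13: (4, -2) → (38/13, -44/13)
T3 rotate counter-clockwise with cos θ = 3/5, sin θ = -4/5: (38/13, -44/13) → (-62/65, -284/65)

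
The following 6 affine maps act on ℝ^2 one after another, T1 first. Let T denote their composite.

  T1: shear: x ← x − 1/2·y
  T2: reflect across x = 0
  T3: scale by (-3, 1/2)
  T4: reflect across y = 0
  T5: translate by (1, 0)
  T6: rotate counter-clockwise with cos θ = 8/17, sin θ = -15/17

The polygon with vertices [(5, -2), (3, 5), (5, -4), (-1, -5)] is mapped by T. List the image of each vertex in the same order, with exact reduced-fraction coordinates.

T1 shear: x ← x − 1/2·y: (5, -2) → (6, -2); (3, 5) → (1/2, 5); (5, -4) → (7, -4); (-1, -5) → (3/2, -5)
T2 reflect across x = 0: (6, -2) → (-6, -2); (1/2, 5) → (-1/2, 5); (7, -4) → (-7, -4); (3/2, -5) → (-3/2, -5)
T3 scale by (-3, 1/2): (-6, -2) → (18, -1); (-1/2, 5) → (3/2, 5/2); (-7, -4) → (21, -2); (-3/2, -5) → (9/2, -5/2)
T4 reflect across y = 0: (18, -1) → (18, 1); (3/2, 5/2) → (3/2, -5/2); (21, -2) → (21, 2); (9/2, -5/2) → (9/2, 5/2)
T5 translate by (1, 0): (18, 1) → (19, 1); (3/2, -5/2) → (5/2, -5/2); (21, 2) → (22, 2); (9/2, 5/2) → (11/2, 5/2)
T6 rotate counter-clockwise with cos θ = 8/17, sin θ = -15/17: (19, 1) → (167/17, -277/17); (5/2, -5/2) → (-35/34, -115/34); (22, 2) → (206/17, -314/17); (11/2, 5/2) → (163/34, -125/34)

image vertices: (167/17, -277/17), (-35/34, -115/34), (206/17, -314/17), (163/34, -125/34)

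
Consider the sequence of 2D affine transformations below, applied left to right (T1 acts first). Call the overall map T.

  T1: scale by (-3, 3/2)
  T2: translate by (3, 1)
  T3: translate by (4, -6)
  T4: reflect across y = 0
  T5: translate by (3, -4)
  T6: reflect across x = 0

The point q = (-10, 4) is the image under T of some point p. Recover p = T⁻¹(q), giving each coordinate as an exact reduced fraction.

p = (0, -2)

T1 = [-3 0 0; 0 3/2 0; 0 0 1]
T2·T1 = [-3 0 3; 0 3/2 1; 0 0 1]
T3·…·T1 = [-3 0 7; 0 3/2 -5; 0 0 1]
T4·…·T1 = [-3 0 7; 0 -3/2 5; 0 0 1]
T5·…·T1 = [-3 0 10; 0 -3/2 1; 0 0 1]
T6·…·T1 = [3 0 -10; 0 -3/2 1; 0 0 1]
det M = -9/2; M⁻¹ = [1/3 0 10/3; 0 -2/3 2/3; 0 0 1]
M⁻¹ · (-10, 4)ᵀ = (0, -2)ᵀ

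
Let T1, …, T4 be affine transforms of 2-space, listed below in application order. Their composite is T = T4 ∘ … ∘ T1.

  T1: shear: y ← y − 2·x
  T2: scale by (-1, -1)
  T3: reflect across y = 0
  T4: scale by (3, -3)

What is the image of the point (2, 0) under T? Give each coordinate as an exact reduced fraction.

T(p) = (-6, 12)

T1 shear: y ← y − 2·x: (2, 0) → (2, -4)
T2 scale by (-1, -1): (2, -4) → (-2, 4)
T3 reflect across y = 0: (-2, 4) → (-2, -4)
T4 scale by (3, -3): (-2, -4) → (-6, 12)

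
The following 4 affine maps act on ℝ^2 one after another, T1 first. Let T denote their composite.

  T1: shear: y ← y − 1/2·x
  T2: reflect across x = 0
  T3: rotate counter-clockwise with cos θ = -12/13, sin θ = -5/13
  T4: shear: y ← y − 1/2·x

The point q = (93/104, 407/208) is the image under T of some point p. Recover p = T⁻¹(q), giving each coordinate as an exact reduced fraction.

T1 = [1 0 0; -1/2 1 0; 0 0 1]
T2·T1 = [-1 0 0; -1/2 1 0; 0 0 1]
T3·…·T1 = [19/26 5/13 0; 11/13 -12/13 0; 0 0 1]
T4·…·T1 = [19/26 5/13 0; 25/52 -29/26 0; 0 0 1]
det M = -1; M⁻¹ = [29/26 5/13 0; 25/52 -19/26 0; 0 0 1]
M⁻¹ · (93/104, 407/208)ᵀ = (7/4, -1)ᵀ

p = (7/4, -1)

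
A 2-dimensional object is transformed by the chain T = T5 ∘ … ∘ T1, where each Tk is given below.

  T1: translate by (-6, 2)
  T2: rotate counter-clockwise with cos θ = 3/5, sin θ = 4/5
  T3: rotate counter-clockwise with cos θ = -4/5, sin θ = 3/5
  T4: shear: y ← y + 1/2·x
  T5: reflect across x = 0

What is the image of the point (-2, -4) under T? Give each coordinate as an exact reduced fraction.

T1 translate by (-6, 2): (-2, -4) → (-8, -2)
T2 rotate counter-clockwise with cos θ = 3/5, sin θ = 4/5: (-8, -2) → (-16/5, -38/5)
T3 rotate counter-clockwise with cos θ = -4/5, sin θ = 3/5: (-16/5, -38/5) → (178/25, 104/25)
T4 shear: y ← y + 1/2·x: (178/25, 104/25) → (178/25, 193/25)
T5 reflect across x = 0: (178/25, 193/25) → (-178/25, 193/25)

T(p) = (-178/25, 193/25)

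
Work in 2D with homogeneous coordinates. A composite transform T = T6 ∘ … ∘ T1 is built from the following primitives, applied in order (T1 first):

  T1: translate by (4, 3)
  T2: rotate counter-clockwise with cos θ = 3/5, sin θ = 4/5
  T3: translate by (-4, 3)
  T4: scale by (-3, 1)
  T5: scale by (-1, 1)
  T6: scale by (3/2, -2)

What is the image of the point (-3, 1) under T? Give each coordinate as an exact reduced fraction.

T1 translate by (4, 3): (-3, 1) → (1, 4)
T2 rotate counter-clockwise with cos θ = 3/5, sin θ = 4/5: (1, 4) → (-13/5, 16/5)
T3 translate by (-4, 3): (-13/5, 16/5) → (-33/5, 31/5)
T4 scale by (-3, 1): (-33/5, 31/5) → (99/5, 31/5)
T5 scale by (-1, 1): (99/5, 31/5) → (-99/5, 31/5)
T6 scale by (3/2, -2): (-99/5, 31/5) → (-297/10, -62/5)

T(p) = (-297/10, -62/5)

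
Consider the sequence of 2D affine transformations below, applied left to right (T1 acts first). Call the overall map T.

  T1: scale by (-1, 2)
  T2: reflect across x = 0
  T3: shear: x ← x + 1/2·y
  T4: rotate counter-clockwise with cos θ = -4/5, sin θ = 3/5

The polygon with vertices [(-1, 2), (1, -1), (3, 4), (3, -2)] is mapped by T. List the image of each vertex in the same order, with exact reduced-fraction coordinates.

T1 scale by (-1, 2): (-1, 2) → (1, 4); (1, -1) → (-1, -2); (3, 4) → (-3, 8); (3, -2) → (-3, -4)
T2 reflect across x = 0: (1, 4) → (-1, 4); (-1, -2) → (1, -2); (-3, 8) → (3, 8); (-3, -4) → (3, -4)
T3 shear: x ← x + 1/2·y: (-1, 4) → (1, 4); (1, -2) → (0, -2); (3, 8) → (7, 8); (3, -4) → (1, -4)
T4 rotate counter-clockwise with cos θ = -4/5, sin θ = 3/5: (1, 4) → (-16/5, -13/5); (0, -2) → (6/5, 8/5); (7, 8) → (-52/5, -11/5); (1, -4) → (8/5, 19/5)

image vertices: (-16/5, -13/5), (6/5, 8/5), (-52/5, -11/5), (8/5, 19/5)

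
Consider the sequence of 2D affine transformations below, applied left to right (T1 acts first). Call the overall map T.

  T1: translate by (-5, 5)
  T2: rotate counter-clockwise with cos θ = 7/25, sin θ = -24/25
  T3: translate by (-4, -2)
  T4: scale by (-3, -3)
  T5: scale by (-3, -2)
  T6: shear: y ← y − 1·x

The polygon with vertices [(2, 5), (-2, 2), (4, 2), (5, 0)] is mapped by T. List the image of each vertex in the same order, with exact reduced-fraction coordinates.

T1 translate by (-5, 5): (2, 5) → (-3, 10); (-2, 2) → (-7, 7); (4, 2) → (-1, 7); (5, 0) → (0, 5)
T2 rotate counter-clockwise with cos θ = 7/25, sin θ = -24/25: (-3, 10) → (219/25, 142/25); (-7, 7) → (119/25, 217/25); (-1, 7) → (161/25, 73/25); (0, 5) → (24/5, 7/5)
T3 translate by (-4, -2): (219/25, 142/25) → (119/25, 92/25); (119/25, 217/25) → (19/25, 167/25); (161/25, 73/25) → (61/25, 23/25); (24/5, 7/5) → (4/5, -3/5)
T4 scale by (-3, -3): (119/25, 92/25) → (-357/25, -276/25); (19/25, 167/25) → (-57/25, -501/25); (61/25, 23/25) → (-183/25, -69/25); (4/5, -3/5) → (-12/5, 9/5)
T5 scale by (-3, -2): (-357/25, -276/25) → (1071/25, 552/25); (-57/25, -501/25) → (171/25, 1002/25); (-183/25, -69/25) → (549/25, 138/25); (-12/5, 9/5) → (36/5, -18/5)
T6 shear: y ← y − 1·x: (1071/25, 552/25) → (1071/25, -519/25); (171/25, 1002/25) → (171/25, 831/25); (549/25, 138/25) → (549/25, -411/25); (36/5, -18/5) → (36/5, -54/5)

image vertices: (1071/25, -519/25), (171/25, 831/25), (549/25, -411/25), (36/5, -54/5)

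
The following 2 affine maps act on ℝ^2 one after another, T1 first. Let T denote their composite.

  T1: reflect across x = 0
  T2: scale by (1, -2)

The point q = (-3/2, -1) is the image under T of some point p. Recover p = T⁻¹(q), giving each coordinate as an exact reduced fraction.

p = (3/2, 1/2)

T1 = [-1 0 0; 0 1 0; 0 0 1]
T2·T1 = [-1 0 0; 0 -2 0; 0 0 1]
det M = 2; M⁻¹ = [-1 0 0; 0 -1/2 0; 0 0 1]
M⁻¹ · (-3/2, -1)ᵀ = (3/2, 1/2)ᵀ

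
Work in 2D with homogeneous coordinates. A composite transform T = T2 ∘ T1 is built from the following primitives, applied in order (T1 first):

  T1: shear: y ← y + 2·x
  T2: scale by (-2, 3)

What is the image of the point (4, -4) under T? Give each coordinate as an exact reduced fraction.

T(p) = (-8, 12)

T1 shear: y ← y + 2·x: (4, -4) → (4, 4)
T2 scale by (-2, 3): (4, 4) → (-8, 12)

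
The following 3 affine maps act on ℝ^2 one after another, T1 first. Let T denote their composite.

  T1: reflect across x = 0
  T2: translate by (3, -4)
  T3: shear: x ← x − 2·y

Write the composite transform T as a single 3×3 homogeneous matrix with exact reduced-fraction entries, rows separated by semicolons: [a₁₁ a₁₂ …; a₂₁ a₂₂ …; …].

T1 = [-1 0 0; 0 1 0; 0 0 1]
T2·T1 = [-1 0 3; 0 1 -4; 0 0 1]
T3·…·T1 = [-1 -2 11; 0 1 -4; 0 0 1]

T = [-1 -2 11; 0 1 -4; 0 0 1]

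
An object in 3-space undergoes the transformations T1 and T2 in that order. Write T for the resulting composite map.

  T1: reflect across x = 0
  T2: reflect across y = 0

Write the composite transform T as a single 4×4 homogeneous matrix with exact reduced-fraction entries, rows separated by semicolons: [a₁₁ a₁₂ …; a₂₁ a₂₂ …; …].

T1 = [-1 0 0 0; 0 1 0 0; 0 0 1 0; 0 0 0 1]
T2·T1 = [-1 0 0 0; 0 -1 0 0; 0 0 1 0; 0 0 0 1]

T = [-1 0 0 0; 0 -1 0 0; 0 0 1 0; 0 0 0 1]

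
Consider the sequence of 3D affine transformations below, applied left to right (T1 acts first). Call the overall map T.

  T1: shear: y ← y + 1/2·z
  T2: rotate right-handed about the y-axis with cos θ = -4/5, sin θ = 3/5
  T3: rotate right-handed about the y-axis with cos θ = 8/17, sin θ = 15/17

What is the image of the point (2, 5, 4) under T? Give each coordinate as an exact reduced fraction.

T1 shear: y ← y + 1/2·z: (2, 5, 4) → (2, 7, 4)
T2 rotate right-handed about the y-axis with cos θ = -4/5, sin θ = 3/5: (2, 7, 4) → (4/5, 7, -22/5)
T3 rotate right-handed about the y-axis with cos θ = 8/17, sin θ = 15/17: (4/5, 7, -22/5) → (-298/85, 7, -236/85)

T(p) = (-298/85, 7, -236/85)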